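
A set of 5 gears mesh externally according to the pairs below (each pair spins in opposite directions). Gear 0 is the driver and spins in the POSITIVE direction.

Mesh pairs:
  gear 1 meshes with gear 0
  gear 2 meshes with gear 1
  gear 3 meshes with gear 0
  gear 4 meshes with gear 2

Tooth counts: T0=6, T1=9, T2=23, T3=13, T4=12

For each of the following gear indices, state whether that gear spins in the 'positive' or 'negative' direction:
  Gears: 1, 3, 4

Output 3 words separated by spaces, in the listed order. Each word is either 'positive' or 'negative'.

Answer: negative negative negative

Derivation:
Gear 0 (driver): positive (depth 0)
  gear 1: meshes with gear 0 -> depth 1 -> negative (opposite of gear 0)
  gear 2: meshes with gear 1 -> depth 2 -> positive (opposite of gear 1)
  gear 3: meshes with gear 0 -> depth 1 -> negative (opposite of gear 0)
  gear 4: meshes with gear 2 -> depth 3 -> negative (opposite of gear 2)
Queried indices 1, 3, 4 -> negative, negative, negative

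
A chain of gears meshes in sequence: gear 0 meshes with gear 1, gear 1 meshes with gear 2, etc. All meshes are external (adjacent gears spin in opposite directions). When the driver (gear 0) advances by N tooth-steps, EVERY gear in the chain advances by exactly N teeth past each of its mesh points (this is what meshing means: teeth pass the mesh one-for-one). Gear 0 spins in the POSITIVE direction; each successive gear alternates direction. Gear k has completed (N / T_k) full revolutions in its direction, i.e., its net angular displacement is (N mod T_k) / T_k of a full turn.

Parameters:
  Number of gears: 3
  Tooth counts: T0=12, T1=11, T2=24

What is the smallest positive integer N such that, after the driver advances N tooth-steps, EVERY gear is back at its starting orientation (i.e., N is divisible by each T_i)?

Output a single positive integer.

Answer: 264

Derivation:
Gear k returns to start when N is a multiple of T_k.
All gears at start simultaneously when N is a common multiple of [12, 11, 24]; the smallest such N is lcm(12, 11, 24).
Start: lcm = T0 = 12
Fold in T1=11: gcd(12, 11) = 1; lcm(12, 11) = 12 * 11 / 1 = 132 / 1 = 132
Fold in T2=24: gcd(132, 24) = 12; lcm(132, 24) = 132 * 24 / 12 = 3168 / 12 = 264
Full cycle length = 264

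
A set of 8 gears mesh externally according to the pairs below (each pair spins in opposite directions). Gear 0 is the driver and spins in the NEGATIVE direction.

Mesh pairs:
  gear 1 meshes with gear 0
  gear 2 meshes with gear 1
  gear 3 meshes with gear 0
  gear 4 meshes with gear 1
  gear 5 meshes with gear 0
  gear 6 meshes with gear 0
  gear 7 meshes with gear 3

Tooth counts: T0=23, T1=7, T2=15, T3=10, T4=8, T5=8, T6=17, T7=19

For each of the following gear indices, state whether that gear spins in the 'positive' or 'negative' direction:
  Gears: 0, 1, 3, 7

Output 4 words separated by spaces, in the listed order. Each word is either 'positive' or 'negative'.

Gear 0 (driver): negative (depth 0)
  gear 1: meshes with gear 0 -> depth 1 -> positive (opposite of gear 0)
  gear 2: meshes with gear 1 -> depth 2 -> negative (opposite of gear 1)
  gear 3: meshes with gear 0 -> depth 1 -> positive (opposite of gear 0)
  gear 4: meshes with gear 1 -> depth 2 -> negative (opposite of gear 1)
  gear 5: meshes with gear 0 -> depth 1 -> positive (opposite of gear 0)
  gear 6: meshes with gear 0 -> depth 1 -> positive (opposite of gear 0)
  gear 7: meshes with gear 3 -> depth 2 -> negative (opposite of gear 3)
Queried indices 0, 1, 3, 7 -> negative, positive, positive, negative

Answer: negative positive positive negative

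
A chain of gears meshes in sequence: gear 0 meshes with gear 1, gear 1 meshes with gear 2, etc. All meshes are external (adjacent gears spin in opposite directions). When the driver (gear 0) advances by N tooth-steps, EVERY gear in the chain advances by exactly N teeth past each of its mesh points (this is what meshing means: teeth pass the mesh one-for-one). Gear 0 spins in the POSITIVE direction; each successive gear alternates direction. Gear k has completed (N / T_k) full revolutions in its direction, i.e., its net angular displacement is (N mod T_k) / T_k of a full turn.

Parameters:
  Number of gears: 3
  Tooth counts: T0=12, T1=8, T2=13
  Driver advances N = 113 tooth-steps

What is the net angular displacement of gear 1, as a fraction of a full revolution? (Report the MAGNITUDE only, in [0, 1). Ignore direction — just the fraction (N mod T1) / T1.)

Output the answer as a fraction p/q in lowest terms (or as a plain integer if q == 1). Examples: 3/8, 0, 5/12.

Chain of 3 gears, tooth counts: [12, 8, 13]
  gear 0: T0=12, direction=positive, advance = 113 mod 12 = 5 teeth = 5/12 turn
  gear 1: T1=8, direction=negative, advance = 113 mod 8 = 1 teeth = 1/8 turn
  gear 2: T2=13, direction=positive, advance = 113 mod 13 = 9 teeth = 9/13 turn
Gear 1: 113 mod 8 = 1
Fraction = 1 / 8 = 1/8 (gcd(1,8)=1) = 1/8

Answer: 1/8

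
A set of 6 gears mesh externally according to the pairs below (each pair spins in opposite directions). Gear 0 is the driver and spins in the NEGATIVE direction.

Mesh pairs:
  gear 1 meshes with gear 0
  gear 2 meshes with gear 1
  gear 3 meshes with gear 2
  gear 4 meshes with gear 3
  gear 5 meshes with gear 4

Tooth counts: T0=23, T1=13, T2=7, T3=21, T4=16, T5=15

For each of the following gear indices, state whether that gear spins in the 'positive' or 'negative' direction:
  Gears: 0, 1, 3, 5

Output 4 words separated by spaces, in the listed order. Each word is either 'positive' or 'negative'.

Gear 0 (driver): negative (depth 0)
  gear 1: meshes with gear 0 -> depth 1 -> positive (opposite of gear 0)
  gear 2: meshes with gear 1 -> depth 2 -> negative (opposite of gear 1)
  gear 3: meshes with gear 2 -> depth 3 -> positive (opposite of gear 2)
  gear 4: meshes with gear 3 -> depth 4 -> negative (opposite of gear 3)
  gear 5: meshes with gear 4 -> depth 5 -> positive (opposite of gear 4)
Queried indices 0, 1, 3, 5 -> negative, positive, positive, positive

Answer: negative positive positive positive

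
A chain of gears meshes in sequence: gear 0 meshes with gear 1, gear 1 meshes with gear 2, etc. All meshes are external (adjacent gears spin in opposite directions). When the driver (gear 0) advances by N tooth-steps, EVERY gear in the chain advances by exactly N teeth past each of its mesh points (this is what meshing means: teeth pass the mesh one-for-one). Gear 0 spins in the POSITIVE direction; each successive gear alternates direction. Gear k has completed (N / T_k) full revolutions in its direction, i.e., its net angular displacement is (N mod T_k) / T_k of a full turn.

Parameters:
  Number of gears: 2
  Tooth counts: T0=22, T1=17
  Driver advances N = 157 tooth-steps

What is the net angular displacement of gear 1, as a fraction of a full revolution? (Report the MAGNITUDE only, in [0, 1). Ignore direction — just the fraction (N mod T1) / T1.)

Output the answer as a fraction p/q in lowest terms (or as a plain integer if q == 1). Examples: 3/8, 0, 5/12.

Answer: 4/17

Derivation:
Chain of 2 gears, tooth counts: [22, 17]
  gear 0: T0=22, direction=positive, advance = 157 mod 22 = 3 teeth = 3/22 turn
  gear 1: T1=17, direction=negative, advance = 157 mod 17 = 4 teeth = 4/17 turn
Gear 1: 157 mod 17 = 4
Fraction = 4 / 17 = 4/17 (gcd(4,17)=1) = 4/17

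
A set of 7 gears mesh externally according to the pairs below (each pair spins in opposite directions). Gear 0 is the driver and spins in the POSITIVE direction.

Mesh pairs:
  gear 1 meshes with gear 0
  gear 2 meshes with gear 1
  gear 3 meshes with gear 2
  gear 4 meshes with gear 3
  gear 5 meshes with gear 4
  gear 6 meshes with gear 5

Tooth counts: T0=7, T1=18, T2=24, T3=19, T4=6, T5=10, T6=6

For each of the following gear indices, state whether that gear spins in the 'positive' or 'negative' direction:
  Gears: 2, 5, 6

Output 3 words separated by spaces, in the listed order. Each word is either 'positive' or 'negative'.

Gear 0 (driver): positive (depth 0)
  gear 1: meshes with gear 0 -> depth 1 -> negative (opposite of gear 0)
  gear 2: meshes with gear 1 -> depth 2 -> positive (opposite of gear 1)
  gear 3: meshes with gear 2 -> depth 3 -> negative (opposite of gear 2)
  gear 4: meshes with gear 3 -> depth 4 -> positive (opposite of gear 3)
  gear 5: meshes with gear 4 -> depth 5 -> negative (opposite of gear 4)
  gear 6: meshes with gear 5 -> depth 6 -> positive (opposite of gear 5)
Queried indices 2, 5, 6 -> positive, negative, positive

Answer: positive negative positive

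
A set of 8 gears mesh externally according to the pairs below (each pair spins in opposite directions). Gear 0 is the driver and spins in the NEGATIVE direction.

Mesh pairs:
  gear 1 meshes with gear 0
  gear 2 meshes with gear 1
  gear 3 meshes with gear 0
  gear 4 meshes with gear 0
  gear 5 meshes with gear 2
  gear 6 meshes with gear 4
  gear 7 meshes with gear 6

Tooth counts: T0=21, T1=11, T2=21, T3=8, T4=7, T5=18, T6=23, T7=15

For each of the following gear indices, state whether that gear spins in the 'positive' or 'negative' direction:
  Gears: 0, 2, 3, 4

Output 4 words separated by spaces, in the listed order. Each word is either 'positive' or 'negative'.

Answer: negative negative positive positive

Derivation:
Gear 0 (driver): negative (depth 0)
  gear 1: meshes with gear 0 -> depth 1 -> positive (opposite of gear 0)
  gear 2: meshes with gear 1 -> depth 2 -> negative (opposite of gear 1)
  gear 3: meshes with gear 0 -> depth 1 -> positive (opposite of gear 0)
  gear 4: meshes with gear 0 -> depth 1 -> positive (opposite of gear 0)
  gear 5: meshes with gear 2 -> depth 3 -> positive (opposite of gear 2)
  gear 6: meshes with gear 4 -> depth 2 -> negative (opposite of gear 4)
  gear 7: meshes with gear 6 -> depth 3 -> positive (opposite of gear 6)
Queried indices 0, 2, 3, 4 -> negative, negative, positive, positive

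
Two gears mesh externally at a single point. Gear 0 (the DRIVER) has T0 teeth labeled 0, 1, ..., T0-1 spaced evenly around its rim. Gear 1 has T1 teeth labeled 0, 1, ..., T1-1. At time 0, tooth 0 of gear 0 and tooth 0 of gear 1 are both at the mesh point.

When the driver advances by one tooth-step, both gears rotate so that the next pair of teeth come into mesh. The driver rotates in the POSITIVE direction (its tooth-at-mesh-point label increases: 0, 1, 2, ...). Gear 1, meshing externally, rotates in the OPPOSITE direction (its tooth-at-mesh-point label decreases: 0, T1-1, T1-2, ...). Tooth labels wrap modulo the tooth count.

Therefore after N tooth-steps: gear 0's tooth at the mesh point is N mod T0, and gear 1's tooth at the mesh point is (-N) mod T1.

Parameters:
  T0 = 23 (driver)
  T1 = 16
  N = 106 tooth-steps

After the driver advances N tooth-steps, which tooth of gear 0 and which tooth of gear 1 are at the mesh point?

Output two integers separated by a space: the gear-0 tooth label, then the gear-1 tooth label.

Answer: 14 6

Derivation:
Gear 0 (driver, T0=23): tooth at mesh = N mod T0
  106 = 4 * 23 + 14, so 106 mod 23 = 14
  gear 0 tooth = 14
Gear 1 (driven, T1=16): tooth at mesh = (-N) mod T1
  106 = 6 * 16 + 10, so 106 mod 16 = 10
  (-106) mod 16 = (-10) mod 16 = 16 - 10 = 6
Mesh after 106 steps: gear-0 tooth 14 meets gear-1 tooth 6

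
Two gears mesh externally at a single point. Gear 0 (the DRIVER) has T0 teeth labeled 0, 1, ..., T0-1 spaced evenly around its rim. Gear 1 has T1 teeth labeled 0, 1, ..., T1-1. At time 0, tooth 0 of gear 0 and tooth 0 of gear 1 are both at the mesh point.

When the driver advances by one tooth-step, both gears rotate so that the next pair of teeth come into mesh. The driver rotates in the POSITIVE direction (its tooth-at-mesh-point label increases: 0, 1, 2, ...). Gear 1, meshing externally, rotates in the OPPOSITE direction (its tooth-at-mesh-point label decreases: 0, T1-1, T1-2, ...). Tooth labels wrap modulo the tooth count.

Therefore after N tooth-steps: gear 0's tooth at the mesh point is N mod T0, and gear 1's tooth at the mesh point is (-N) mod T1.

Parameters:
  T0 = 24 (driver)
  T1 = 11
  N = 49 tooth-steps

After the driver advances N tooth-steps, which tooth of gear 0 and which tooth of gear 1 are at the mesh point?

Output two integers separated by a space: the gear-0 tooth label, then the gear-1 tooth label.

Answer: 1 6

Derivation:
Gear 0 (driver, T0=24): tooth at mesh = N mod T0
  49 = 2 * 24 + 1, so 49 mod 24 = 1
  gear 0 tooth = 1
Gear 1 (driven, T1=11): tooth at mesh = (-N) mod T1
  49 = 4 * 11 + 5, so 49 mod 11 = 5
  (-49) mod 11 = (-5) mod 11 = 11 - 5 = 6
Mesh after 49 steps: gear-0 tooth 1 meets gear-1 tooth 6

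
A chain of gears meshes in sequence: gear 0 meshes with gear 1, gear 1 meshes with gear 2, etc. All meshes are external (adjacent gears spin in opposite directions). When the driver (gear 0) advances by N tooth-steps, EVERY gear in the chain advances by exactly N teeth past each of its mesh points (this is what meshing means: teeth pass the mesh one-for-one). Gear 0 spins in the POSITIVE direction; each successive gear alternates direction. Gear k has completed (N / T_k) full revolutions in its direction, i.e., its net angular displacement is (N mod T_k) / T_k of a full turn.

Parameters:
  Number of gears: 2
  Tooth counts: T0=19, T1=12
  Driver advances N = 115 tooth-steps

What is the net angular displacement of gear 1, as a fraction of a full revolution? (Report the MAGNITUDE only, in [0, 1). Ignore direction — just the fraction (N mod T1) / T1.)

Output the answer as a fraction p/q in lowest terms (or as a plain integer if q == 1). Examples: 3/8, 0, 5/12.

Chain of 2 gears, tooth counts: [19, 12]
  gear 0: T0=19, direction=positive, advance = 115 mod 19 = 1 teeth = 1/19 turn
  gear 1: T1=12, direction=negative, advance = 115 mod 12 = 7 teeth = 7/12 turn
Gear 1: 115 mod 12 = 7
Fraction = 7 / 12 = 7/12 (gcd(7,12)=1) = 7/12

Answer: 7/12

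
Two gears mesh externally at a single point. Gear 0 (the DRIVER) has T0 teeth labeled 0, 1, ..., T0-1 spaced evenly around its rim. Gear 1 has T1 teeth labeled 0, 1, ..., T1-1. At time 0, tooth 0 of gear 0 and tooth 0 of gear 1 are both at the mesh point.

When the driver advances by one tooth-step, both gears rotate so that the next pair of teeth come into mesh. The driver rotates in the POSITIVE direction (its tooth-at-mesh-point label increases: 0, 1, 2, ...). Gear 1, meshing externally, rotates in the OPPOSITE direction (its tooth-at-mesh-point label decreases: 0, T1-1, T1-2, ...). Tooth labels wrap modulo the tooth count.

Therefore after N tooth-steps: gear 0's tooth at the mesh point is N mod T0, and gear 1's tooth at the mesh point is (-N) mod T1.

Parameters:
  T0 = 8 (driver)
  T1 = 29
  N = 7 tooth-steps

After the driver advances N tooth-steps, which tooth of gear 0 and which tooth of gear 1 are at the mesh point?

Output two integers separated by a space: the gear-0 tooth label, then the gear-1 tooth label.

Answer: 7 22

Derivation:
Gear 0 (driver, T0=8): tooth at mesh = N mod T0
  7 = 0 * 8 + 7, so 7 mod 8 = 7
  gear 0 tooth = 7
Gear 1 (driven, T1=29): tooth at mesh = (-N) mod T1
  7 = 0 * 29 + 7, so 7 mod 29 = 7
  (-7) mod 29 = (-7) mod 29 = 29 - 7 = 22
Mesh after 7 steps: gear-0 tooth 7 meets gear-1 tooth 22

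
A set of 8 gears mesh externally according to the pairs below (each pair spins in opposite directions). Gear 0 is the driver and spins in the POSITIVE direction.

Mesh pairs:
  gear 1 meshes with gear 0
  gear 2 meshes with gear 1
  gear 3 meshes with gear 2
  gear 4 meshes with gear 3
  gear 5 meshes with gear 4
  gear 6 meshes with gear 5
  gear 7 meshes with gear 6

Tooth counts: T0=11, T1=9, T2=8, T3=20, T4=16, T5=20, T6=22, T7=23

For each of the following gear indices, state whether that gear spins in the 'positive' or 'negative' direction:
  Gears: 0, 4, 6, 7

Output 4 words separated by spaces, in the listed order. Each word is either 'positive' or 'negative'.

Gear 0 (driver): positive (depth 0)
  gear 1: meshes with gear 0 -> depth 1 -> negative (opposite of gear 0)
  gear 2: meshes with gear 1 -> depth 2 -> positive (opposite of gear 1)
  gear 3: meshes with gear 2 -> depth 3 -> negative (opposite of gear 2)
  gear 4: meshes with gear 3 -> depth 4 -> positive (opposite of gear 3)
  gear 5: meshes with gear 4 -> depth 5 -> negative (opposite of gear 4)
  gear 6: meshes with gear 5 -> depth 6 -> positive (opposite of gear 5)
  gear 7: meshes with gear 6 -> depth 7 -> negative (opposite of gear 6)
Queried indices 0, 4, 6, 7 -> positive, positive, positive, negative

Answer: positive positive positive negative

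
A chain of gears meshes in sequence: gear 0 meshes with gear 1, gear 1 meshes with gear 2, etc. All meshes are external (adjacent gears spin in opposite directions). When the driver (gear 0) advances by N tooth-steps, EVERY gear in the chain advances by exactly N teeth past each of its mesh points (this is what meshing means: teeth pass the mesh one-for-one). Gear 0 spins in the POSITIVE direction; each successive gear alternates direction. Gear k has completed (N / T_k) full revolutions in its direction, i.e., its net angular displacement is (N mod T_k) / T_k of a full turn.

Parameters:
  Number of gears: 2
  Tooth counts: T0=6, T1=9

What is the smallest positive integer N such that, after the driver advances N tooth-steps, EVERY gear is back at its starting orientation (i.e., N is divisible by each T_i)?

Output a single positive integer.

Gear k returns to start when N is a multiple of T_k.
All gears at start simultaneously when N is a common multiple of [6, 9]; the smallest such N is lcm(6, 9).
Start: lcm = T0 = 6
Fold in T1=9: gcd(6, 9) = 3; lcm(6, 9) = 6 * 9 / 3 = 54 / 3 = 18
Full cycle length = 18

Answer: 18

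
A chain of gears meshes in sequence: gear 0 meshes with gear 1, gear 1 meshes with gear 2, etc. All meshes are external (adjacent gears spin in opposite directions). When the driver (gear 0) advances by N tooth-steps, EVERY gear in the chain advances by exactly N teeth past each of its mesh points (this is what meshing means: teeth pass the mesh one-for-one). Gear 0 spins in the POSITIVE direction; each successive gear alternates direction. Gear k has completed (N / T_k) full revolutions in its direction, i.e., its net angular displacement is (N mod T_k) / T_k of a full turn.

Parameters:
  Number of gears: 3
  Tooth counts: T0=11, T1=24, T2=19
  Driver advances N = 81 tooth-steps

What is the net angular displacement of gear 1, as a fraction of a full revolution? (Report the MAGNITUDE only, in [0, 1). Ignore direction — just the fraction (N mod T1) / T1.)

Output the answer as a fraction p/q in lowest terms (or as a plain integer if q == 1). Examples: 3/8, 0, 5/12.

Chain of 3 gears, tooth counts: [11, 24, 19]
  gear 0: T0=11, direction=positive, advance = 81 mod 11 = 4 teeth = 4/11 turn
  gear 1: T1=24, direction=negative, advance = 81 mod 24 = 9 teeth = 9/24 turn
  gear 2: T2=19, direction=positive, advance = 81 mod 19 = 5 teeth = 5/19 turn
Gear 1: 81 mod 24 = 9
Fraction = 9 / 24 = 3/8 (gcd(9,24)=3) = 3/8

Answer: 3/8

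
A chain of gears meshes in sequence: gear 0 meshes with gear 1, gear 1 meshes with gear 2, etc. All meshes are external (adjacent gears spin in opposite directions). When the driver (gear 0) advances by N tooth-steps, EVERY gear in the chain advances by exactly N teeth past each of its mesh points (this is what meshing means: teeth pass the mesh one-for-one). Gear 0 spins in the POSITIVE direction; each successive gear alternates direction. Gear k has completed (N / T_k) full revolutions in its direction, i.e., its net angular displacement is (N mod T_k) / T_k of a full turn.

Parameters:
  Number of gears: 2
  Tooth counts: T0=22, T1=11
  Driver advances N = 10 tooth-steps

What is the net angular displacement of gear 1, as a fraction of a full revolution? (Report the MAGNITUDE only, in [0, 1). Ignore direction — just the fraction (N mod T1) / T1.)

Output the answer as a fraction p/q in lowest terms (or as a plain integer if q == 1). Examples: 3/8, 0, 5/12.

Answer: 10/11

Derivation:
Chain of 2 gears, tooth counts: [22, 11]
  gear 0: T0=22, direction=positive, advance = 10 mod 22 = 10 teeth = 10/22 turn
  gear 1: T1=11, direction=negative, advance = 10 mod 11 = 10 teeth = 10/11 turn
Gear 1: 10 mod 11 = 10
Fraction = 10 / 11 = 10/11 (gcd(10,11)=1) = 10/11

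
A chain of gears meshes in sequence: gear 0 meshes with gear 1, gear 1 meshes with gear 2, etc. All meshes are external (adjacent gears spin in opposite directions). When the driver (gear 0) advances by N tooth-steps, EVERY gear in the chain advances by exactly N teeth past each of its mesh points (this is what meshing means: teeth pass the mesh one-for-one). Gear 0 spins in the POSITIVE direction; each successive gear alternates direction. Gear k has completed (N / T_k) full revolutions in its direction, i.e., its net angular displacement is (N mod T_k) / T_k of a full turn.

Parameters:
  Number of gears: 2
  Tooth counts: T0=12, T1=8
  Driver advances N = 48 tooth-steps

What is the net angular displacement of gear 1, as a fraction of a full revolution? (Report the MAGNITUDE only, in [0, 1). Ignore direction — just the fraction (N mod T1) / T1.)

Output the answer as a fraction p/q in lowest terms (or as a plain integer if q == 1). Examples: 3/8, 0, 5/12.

Answer: 0

Derivation:
Chain of 2 gears, tooth counts: [12, 8]
  gear 0: T0=12, direction=positive, advance = 48 mod 12 = 0 teeth = 0/12 turn
  gear 1: T1=8, direction=negative, advance = 48 mod 8 = 0 teeth = 0/8 turn
Gear 1: 48 mod 8 = 0
Fraction = 0 / 8 = 0/1 (gcd(0,8)=8) = 0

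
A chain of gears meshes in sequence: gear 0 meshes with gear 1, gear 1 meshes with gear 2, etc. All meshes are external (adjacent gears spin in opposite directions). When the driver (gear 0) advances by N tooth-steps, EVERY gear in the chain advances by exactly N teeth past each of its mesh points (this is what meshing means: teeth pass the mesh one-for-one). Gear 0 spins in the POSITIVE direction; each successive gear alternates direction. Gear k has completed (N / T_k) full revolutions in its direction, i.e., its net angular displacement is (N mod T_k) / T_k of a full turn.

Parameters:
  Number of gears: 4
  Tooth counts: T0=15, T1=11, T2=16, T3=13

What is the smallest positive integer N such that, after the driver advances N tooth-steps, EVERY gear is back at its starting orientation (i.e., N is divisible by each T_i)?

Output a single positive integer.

Answer: 34320

Derivation:
Gear k returns to start when N is a multiple of T_k.
All gears at start simultaneously when N is a common multiple of [15, 11, 16, 13]; the smallest such N is lcm(15, 11, 16, 13).
Start: lcm = T0 = 15
Fold in T1=11: gcd(15, 11) = 1; lcm(15, 11) = 15 * 11 / 1 = 165 / 1 = 165
Fold in T2=16: gcd(165, 16) = 1; lcm(165, 16) = 165 * 16 / 1 = 2640 / 1 = 2640
Fold in T3=13: gcd(2640, 13) = 1; lcm(2640, 13) = 2640 * 13 / 1 = 34320 / 1 = 34320
Full cycle length = 34320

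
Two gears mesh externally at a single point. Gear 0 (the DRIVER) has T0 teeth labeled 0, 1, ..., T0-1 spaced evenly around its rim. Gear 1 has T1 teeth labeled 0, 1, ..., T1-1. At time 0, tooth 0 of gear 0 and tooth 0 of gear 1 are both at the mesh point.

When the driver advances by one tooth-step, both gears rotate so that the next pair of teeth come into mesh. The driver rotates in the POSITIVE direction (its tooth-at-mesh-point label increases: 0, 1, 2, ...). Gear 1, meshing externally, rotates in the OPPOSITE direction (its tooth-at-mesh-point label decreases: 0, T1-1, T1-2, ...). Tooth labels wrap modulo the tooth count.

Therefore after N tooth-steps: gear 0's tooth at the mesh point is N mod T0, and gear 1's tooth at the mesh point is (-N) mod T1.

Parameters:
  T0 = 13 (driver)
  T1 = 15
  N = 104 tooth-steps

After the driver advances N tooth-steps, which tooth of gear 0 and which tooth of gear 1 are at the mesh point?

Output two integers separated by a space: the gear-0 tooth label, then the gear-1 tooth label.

Answer: 0 1

Derivation:
Gear 0 (driver, T0=13): tooth at mesh = N mod T0
  104 = 8 * 13 + 0, so 104 mod 13 = 0
  gear 0 tooth = 0
Gear 1 (driven, T1=15): tooth at mesh = (-N) mod T1
  104 = 6 * 15 + 14, so 104 mod 15 = 14
  (-104) mod 15 = (-14) mod 15 = 15 - 14 = 1
Mesh after 104 steps: gear-0 tooth 0 meets gear-1 tooth 1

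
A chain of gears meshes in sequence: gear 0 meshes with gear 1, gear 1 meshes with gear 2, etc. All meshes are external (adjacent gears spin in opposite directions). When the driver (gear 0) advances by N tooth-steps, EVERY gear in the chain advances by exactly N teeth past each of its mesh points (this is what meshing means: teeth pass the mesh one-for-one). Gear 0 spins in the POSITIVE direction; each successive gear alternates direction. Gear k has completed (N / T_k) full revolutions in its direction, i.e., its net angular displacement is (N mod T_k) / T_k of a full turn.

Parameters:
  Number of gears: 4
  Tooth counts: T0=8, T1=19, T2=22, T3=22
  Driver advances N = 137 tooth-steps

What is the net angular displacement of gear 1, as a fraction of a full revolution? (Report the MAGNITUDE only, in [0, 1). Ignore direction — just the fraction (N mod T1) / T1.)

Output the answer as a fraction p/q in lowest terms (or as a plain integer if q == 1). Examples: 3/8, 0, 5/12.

Answer: 4/19

Derivation:
Chain of 4 gears, tooth counts: [8, 19, 22, 22]
  gear 0: T0=8, direction=positive, advance = 137 mod 8 = 1 teeth = 1/8 turn
  gear 1: T1=19, direction=negative, advance = 137 mod 19 = 4 teeth = 4/19 turn
  gear 2: T2=22, direction=positive, advance = 137 mod 22 = 5 teeth = 5/22 turn
  gear 3: T3=22, direction=negative, advance = 137 mod 22 = 5 teeth = 5/22 turn
Gear 1: 137 mod 19 = 4
Fraction = 4 / 19 = 4/19 (gcd(4,19)=1) = 4/19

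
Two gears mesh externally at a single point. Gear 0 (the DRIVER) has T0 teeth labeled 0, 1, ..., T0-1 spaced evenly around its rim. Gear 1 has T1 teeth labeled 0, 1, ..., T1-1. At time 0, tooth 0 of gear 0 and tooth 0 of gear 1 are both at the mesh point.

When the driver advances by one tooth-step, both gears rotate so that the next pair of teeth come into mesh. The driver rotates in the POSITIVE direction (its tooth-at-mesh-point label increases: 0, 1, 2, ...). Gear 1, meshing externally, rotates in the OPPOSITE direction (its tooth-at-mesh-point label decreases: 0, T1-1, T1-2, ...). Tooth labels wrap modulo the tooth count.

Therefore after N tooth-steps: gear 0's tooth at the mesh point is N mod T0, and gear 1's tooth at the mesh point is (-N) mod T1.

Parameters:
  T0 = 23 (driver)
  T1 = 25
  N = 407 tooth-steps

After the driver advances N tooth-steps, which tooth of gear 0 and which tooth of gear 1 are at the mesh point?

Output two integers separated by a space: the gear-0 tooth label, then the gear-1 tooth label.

Answer: 16 18

Derivation:
Gear 0 (driver, T0=23): tooth at mesh = N mod T0
  407 = 17 * 23 + 16, so 407 mod 23 = 16
  gear 0 tooth = 16
Gear 1 (driven, T1=25): tooth at mesh = (-N) mod T1
  407 = 16 * 25 + 7, so 407 mod 25 = 7
  (-407) mod 25 = (-7) mod 25 = 25 - 7 = 18
Mesh after 407 steps: gear-0 tooth 16 meets gear-1 tooth 18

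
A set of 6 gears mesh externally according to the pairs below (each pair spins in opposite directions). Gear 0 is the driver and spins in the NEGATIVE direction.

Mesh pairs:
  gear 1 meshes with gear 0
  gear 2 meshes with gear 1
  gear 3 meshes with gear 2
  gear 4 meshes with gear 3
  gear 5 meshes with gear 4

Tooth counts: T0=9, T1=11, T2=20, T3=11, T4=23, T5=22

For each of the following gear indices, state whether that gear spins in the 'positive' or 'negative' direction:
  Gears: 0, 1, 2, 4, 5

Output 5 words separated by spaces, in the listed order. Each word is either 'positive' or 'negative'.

Answer: negative positive negative negative positive

Derivation:
Gear 0 (driver): negative (depth 0)
  gear 1: meshes with gear 0 -> depth 1 -> positive (opposite of gear 0)
  gear 2: meshes with gear 1 -> depth 2 -> negative (opposite of gear 1)
  gear 3: meshes with gear 2 -> depth 3 -> positive (opposite of gear 2)
  gear 4: meshes with gear 3 -> depth 4 -> negative (opposite of gear 3)
  gear 5: meshes with gear 4 -> depth 5 -> positive (opposite of gear 4)
Queried indices 0, 1, 2, 4, 5 -> negative, positive, negative, negative, positive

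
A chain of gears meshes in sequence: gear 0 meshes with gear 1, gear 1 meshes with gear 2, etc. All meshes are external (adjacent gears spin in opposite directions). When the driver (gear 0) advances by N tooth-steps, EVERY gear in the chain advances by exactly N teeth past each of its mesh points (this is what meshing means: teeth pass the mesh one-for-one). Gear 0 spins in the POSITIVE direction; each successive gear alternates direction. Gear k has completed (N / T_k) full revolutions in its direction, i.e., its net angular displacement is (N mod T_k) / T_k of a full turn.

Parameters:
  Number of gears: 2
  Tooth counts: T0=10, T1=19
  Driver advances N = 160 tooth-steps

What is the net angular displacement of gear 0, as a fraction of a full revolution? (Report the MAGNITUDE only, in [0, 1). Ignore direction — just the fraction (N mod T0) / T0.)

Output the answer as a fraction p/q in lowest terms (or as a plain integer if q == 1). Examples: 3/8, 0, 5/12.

Answer: 0

Derivation:
Chain of 2 gears, tooth counts: [10, 19]
  gear 0: T0=10, direction=positive, advance = 160 mod 10 = 0 teeth = 0/10 turn
  gear 1: T1=19, direction=negative, advance = 160 mod 19 = 8 teeth = 8/19 turn
Gear 0: 160 mod 10 = 0
Fraction = 0 / 10 = 0/1 (gcd(0,10)=10) = 0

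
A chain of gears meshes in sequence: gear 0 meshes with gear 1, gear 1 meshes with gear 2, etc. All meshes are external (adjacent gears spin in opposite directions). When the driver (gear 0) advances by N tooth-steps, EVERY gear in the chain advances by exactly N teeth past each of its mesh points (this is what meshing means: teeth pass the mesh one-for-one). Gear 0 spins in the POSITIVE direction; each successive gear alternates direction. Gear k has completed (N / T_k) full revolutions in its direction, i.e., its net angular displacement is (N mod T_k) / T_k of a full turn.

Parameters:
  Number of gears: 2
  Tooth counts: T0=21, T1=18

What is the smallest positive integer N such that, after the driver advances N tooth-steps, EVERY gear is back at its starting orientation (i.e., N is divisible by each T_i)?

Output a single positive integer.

Gear k returns to start when N is a multiple of T_k.
All gears at start simultaneously when N is a common multiple of [21, 18]; the smallest such N is lcm(21, 18).
Start: lcm = T0 = 21
Fold in T1=18: gcd(21, 18) = 3; lcm(21, 18) = 21 * 18 / 3 = 378 / 3 = 126
Full cycle length = 126

Answer: 126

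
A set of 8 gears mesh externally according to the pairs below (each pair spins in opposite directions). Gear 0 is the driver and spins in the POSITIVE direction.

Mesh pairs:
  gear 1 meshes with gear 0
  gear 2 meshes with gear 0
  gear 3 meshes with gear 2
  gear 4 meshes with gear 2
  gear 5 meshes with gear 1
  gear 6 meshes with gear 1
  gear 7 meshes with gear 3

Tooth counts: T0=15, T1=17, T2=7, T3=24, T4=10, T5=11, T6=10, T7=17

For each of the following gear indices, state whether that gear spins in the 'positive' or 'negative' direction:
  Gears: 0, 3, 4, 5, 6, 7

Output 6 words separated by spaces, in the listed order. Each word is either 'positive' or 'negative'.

Gear 0 (driver): positive (depth 0)
  gear 1: meshes with gear 0 -> depth 1 -> negative (opposite of gear 0)
  gear 2: meshes with gear 0 -> depth 1 -> negative (opposite of gear 0)
  gear 3: meshes with gear 2 -> depth 2 -> positive (opposite of gear 2)
  gear 4: meshes with gear 2 -> depth 2 -> positive (opposite of gear 2)
  gear 5: meshes with gear 1 -> depth 2 -> positive (opposite of gear 1)
  gear 6: meshes with gear 1 -> depth 2 -> positive (opposite of gear 1)
  gear 7: meshes with gear 3 -> depth 3 -> negative (opposite of gear 3)
Queried indices 0, 3, 4, 5, 6, 7 -> positive, positive, positive, positive, positive, negative

Answer: positive positive positive positive positive negative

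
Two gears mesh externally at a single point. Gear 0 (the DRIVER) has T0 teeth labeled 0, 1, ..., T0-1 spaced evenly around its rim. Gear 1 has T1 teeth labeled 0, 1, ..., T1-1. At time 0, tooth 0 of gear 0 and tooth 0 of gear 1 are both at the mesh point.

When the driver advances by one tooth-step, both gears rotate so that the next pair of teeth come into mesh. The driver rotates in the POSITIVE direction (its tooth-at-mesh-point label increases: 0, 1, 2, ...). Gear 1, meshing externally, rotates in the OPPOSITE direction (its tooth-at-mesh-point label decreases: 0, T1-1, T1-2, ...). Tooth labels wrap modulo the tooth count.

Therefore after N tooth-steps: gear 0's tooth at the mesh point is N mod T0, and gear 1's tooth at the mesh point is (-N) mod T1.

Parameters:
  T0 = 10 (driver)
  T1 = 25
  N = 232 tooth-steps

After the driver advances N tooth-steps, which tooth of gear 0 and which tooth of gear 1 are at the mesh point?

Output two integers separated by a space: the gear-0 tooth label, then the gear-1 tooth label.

Answer: 2 18

Derivation:
Gear 0 (driver, T0=10): tooth at mesh = N mod T0
  232 = 23 * 10 + 2, so 232 mod 10 = 2
  gear 0 tooth = 2
Gear 1 (driven, T1=25): tooth at mesh = (-N) mod T1
  232 = 9 * 25 + 7, so 232 mod 25 = 7
  (-232) mod 25 = (-7) mod 25 = 25 - 7 = 18
Mesh after 232 steps: gear-0 tooth 2 meets gear-1 tooth 18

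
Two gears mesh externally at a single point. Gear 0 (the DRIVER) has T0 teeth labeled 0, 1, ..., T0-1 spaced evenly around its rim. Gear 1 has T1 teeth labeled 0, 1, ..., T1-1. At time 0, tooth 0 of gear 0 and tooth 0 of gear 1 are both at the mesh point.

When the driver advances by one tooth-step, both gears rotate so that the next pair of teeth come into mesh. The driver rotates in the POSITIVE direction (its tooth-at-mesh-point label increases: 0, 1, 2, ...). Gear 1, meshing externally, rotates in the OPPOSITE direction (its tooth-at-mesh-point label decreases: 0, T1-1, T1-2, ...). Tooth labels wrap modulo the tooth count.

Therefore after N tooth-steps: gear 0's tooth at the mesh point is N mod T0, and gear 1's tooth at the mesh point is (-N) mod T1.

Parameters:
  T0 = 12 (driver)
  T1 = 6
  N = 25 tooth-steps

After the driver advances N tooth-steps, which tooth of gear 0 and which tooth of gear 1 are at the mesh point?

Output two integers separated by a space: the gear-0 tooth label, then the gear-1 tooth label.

Answer: 1 5

Derivation:
Gear 0 (driver, T0=12): tooth at mesh = N mod T0
  25 = 2 * 12 + 1, so 25 mod 12 = 1
  gear 0 tooth = 1
Gear 1 (driven, T1=6): tooth at mesh = (-N) mod T1
  25 = 4 * 6 + 1, so 25 mod 6 = 1
  (-25) mod 6 = (-1) mod 6 = 6 - 1 = 5
Mesh after 25 steps: gear-0 tooth 1 meets gear-1 tooth 5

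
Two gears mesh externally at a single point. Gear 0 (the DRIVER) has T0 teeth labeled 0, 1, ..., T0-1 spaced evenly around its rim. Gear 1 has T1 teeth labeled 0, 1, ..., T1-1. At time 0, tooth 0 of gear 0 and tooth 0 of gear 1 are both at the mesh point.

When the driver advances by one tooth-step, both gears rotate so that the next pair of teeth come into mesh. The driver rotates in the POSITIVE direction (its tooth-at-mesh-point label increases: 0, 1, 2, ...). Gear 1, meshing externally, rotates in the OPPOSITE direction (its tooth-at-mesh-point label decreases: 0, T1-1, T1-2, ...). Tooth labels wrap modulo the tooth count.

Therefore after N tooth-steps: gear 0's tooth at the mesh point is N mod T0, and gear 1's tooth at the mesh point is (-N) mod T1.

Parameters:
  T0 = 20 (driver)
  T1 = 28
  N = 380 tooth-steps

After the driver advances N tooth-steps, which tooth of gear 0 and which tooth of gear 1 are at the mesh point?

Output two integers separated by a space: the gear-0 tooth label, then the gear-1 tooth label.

Answer: 0 12

Derivation:
Gear 0 (driver, T0=20): tooth at mesh = N mod T0
  380 = 19 * 20 + 0, so 380 mod 20 = 0
  gear 0 tooth = 0
Gear 1 (driven, T1=28): tooth at mesh = (-N) mod T1
  380 = 13 * 28 + 16, so 380 mod 28 = 16
  (-380) mod 28 = (-16) mod 28 = 28 - 16 = 12
Mesh after 380 steps: gear-0 tooth 0 meets gear-1 tooth 12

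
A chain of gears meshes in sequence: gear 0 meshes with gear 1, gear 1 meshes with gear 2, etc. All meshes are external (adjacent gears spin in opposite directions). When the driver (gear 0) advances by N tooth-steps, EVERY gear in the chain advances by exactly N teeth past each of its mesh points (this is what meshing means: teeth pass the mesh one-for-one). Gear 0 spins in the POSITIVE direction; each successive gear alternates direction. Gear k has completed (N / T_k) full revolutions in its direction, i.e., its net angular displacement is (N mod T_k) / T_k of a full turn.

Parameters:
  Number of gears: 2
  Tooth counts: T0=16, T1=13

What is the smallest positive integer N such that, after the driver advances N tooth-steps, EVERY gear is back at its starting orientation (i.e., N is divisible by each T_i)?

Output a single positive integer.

Answer: 208

Derivation:
Gear k returns to start when N is a multiple of T_k.
All gears at start simultaneously when N is a common multiple of [16, 13]; the smallest such N is lcm(16, 13).
Start: lcm = T0 = 16
Fold in T1=13: gcd(16, 13) = 1; lcm(16, 13) = 16 * 13 / 1 = 208 / 1 = 208
Full cycle length = 208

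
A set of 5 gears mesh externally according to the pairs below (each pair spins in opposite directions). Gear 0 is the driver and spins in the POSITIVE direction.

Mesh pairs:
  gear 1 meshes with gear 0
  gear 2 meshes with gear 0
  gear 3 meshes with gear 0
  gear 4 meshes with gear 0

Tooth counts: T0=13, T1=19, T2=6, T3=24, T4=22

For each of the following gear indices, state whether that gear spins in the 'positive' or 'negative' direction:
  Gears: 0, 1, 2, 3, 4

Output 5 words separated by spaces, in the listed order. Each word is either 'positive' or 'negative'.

Gear 0 (driver): positive (depth 0)
  gear 1: meshes with gear 0 -> depth 1 -> negative (opposite of gear 0)
  gear 2: meshes with gear 0 -> depth 1 -> negative (opposite of gear 0)
  gear 3: meshes with gear 0 -> depth 1 -> negative (opposite of gear 0)
  gear 4: meshes with gear 0 -> depth 1 -> negative (opposite of gear 0)
Queried indices 0, 1, 2, 3, 4 -> positive, negative, negative, negative, negative

Answer: positive negative negative negative negative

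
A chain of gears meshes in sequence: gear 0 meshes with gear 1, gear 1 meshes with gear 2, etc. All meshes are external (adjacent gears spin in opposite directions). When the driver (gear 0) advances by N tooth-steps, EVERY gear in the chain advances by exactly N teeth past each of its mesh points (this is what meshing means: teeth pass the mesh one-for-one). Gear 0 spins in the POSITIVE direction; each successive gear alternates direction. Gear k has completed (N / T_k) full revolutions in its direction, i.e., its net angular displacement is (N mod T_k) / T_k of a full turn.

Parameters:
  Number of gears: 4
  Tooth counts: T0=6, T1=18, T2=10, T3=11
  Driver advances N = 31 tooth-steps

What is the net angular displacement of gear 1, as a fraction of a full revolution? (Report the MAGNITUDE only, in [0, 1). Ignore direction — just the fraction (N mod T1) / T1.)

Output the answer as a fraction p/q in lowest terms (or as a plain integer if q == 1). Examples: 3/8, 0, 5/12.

Answer: 13/18

Derivation:
Chain of 4 gears, tooth counts: [6, 18, 10, 11]
  gear 0: T0=6, direction=positive, advance = 31 mod 6 = 1 teeth = 1/6 turn
  gear 1: T1=18, direction=negative, advance = 31 mod 18 = 13 teeth = 13/18 turn
  gear 2: T2=10, direction=positive, advance = 31 mod 10 = 1 teeth = 1/10 turn
  gear 3: T3=11, direction=negative, advance = 31 mod 11 = 9 teeth = 9/11 turn
Gear 1: 31 mod 18 = 13
Fraction = 13 / 18 = 13/18 (gcd(13,18)=1) = 13/18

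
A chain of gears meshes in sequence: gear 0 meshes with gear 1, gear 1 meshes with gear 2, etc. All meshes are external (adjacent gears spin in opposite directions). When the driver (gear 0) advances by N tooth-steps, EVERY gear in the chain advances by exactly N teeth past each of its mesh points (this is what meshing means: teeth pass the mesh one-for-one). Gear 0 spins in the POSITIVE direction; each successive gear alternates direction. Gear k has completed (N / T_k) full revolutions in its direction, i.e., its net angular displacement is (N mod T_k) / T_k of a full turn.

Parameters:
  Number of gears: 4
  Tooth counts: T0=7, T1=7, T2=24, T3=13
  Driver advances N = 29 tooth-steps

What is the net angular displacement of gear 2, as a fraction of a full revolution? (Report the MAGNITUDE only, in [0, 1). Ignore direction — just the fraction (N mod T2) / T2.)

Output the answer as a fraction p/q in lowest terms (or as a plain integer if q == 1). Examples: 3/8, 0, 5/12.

Chain of 4 gears, tooth counts: [7, 7, 24, 13]
  gear 0: T0=7, direction=positive, advance = 29 mod 7 = 1 teeth = 1/7 turn
  gear 1: T1=7, direction=negative, advance = 29 mod 7 = 1 teeth = 1/7 turn
  gear 2: T2=24, direction=positive, advance = 29 mod 24 = 5 teeth = 5/24 turn
  gear 3: T3=13, direction=negative, advance = 29 mod 13 = 3 teeth = 3/13 turn
Gear 2: 29 mod 24 = 5
Fraction = 5 / 24 = 5/24 (gcd(5,24)=1) = 5/24

Answer: 5/24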